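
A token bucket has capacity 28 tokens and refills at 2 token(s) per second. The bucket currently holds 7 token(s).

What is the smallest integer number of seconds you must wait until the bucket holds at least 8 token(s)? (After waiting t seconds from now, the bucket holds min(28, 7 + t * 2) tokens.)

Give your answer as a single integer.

Answer: 1

Derivation:
Need 7 + t * 2 >= 8, so t >= 1/2.
Smallest integer t = ceil(1/2) = 1.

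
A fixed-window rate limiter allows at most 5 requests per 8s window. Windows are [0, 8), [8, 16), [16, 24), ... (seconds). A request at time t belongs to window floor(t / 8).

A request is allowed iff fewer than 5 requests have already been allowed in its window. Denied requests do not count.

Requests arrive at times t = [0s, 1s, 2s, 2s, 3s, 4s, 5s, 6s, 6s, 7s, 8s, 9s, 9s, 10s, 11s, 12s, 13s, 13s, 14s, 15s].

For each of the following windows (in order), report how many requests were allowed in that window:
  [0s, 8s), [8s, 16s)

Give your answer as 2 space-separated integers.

Answer: 5 5

Derivation:
Processing requests:
  req#1 t=0s (window 0): ALLOW
  req#2 t=1s (window 0): ALLOW
  req#3 t=2s (window 0): ALLOW
  req#4 t=2s (window 0): ALLOW
  req#5 t=3s (window 0): ALLOW
  req#6 t=4s (window 0): DENY
  req#7 t=5s (window 0): DENY
  req#8 t=6s (window 0): DENY
  req#9 t=6s (window 0): DENY
  req#10 t=7s (window 0): DENY
  req#11 t=8s (window 1): ALLOW
  req#12 t=9s (window 1): ALLOW
  req#13 t=9s (window 1): ALLOW
  req#14 t=10s (window 1): ALLOW
  req#15 t=11s (window 1): ALLOW
  req#16 t=12s (window 1): DENY
  req#17 t=13s (window 1): DENY
  req#18 t=13s (window 1): DENY
  req#19 t=14s (window 1): DENY
  req#20 t=15s (window 1): DENY

Allowed counts by window: 5 5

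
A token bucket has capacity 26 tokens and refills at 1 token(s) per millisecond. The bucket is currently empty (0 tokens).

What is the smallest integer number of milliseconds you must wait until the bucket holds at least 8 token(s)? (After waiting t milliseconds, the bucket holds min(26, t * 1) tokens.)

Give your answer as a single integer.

Need t * 1 >= 8, so t >= 8/1.
Smallest integer t = ceil(8/1) = 8.

Answer: 8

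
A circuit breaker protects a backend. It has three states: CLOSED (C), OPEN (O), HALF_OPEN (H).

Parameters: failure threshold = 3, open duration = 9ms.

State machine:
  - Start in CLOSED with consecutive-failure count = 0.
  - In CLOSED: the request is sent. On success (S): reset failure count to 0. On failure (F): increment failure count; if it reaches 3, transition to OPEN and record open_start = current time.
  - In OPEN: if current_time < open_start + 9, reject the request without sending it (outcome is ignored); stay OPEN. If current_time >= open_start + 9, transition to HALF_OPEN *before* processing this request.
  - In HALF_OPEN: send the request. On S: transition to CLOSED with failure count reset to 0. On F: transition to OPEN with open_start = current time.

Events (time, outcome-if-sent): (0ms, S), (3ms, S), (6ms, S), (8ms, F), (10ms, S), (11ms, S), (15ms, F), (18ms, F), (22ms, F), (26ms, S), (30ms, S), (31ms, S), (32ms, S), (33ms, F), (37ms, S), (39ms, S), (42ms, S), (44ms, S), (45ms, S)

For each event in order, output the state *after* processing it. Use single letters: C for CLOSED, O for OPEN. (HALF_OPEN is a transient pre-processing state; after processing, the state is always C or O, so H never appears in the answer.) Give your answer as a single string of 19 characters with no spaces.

State after each event:
  event#1 t=0ms outcome=S: state=CLOSED
  event#2 t=3ms outcome=S: state=CLOSED
  event#3 t=6ms outcome=S: state=CLOSED
  event#4 t=8ms outcome=F: state=CLOSED
  event#5 t=10ms outcome=S: state=CLOSED
  event#6 t=11ms outcome=S: state=CLOSED
  event#7 t=15ms outcome=F: state=CLOSED
  event#8 t=18ms outcome=F: state=CLOSED
  event#9 t=22ms outcome=F: state=OPEN
  event#10 t=26ms outcome=S: state=OPEN
  event#11 t=30ms outcome=S: state=OPEN
  event#12 t=31ms outcome=S: state=CLOSED
  event#13 t=32ms outcome=S: state=CLOSED
  event#14 t=33ms outcome=F: state=CLOSED
  event#15 t=37ms outcome=S: state=CLOSED
  event#16 t=39ms outcome=S: state=CLOSED
  event#17 t=42ms outcome=S: state=CLOSED
  event#18 t=44ms outcome=S: state=CLOSED
  event#19 t=45ms outcome=S: state=CLOSED

Answer: CCCCCCCCOOOCCCCCCCC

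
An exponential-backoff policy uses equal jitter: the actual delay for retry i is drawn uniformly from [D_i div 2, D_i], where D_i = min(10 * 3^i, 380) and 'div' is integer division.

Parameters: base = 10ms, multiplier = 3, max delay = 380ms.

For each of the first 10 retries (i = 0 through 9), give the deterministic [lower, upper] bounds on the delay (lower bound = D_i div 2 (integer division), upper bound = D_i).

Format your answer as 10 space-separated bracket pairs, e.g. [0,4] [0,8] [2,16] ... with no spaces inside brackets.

Answer: [5,10] [15,30] [45,90] [135,270] [190,380] [190,380] [190,380] [190,380] [190,380] [190,380]

Derivation:
Computing bounds per retry:
  i=0: D_i=min(10*3^0,380)=10, bounds=[5,10]
  i=1: D_i=min(10*3^1,380)=30, bounds=[15,30]
  i=2: D_i=min(10*3^2,380)=90, bounds=[45,90]
  i=3: D_i=min(10*3^3,380)=270, bounds=[135,270]
  i=4: D_i=min(10*3^4,380)=380, bounds=[190,380]
  i=5: D_i=min(10*3^5,380)=380, bounds=[190,380]
  i=6: D_i=min(10*3^6,380)=380, bounds=[190,380]
  i=7: D_i=min(10*3^7,380)=380, bounds=[190,380]
  i=8: D_i=min(10*3^8,380)=380, bounds=[190,380]
  i=9: D_i=min(10*3^9,380)=380, bounds=[190,380]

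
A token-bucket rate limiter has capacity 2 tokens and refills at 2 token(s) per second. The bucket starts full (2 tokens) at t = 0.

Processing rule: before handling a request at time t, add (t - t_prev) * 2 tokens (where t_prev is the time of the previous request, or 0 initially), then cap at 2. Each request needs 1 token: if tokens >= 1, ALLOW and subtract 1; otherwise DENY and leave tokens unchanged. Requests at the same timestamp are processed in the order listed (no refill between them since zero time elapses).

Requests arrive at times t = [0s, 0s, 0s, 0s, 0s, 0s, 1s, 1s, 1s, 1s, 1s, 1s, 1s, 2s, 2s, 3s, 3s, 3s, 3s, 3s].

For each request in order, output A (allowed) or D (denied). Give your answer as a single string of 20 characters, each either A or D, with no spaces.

Simulating step by step:
  req#1 t=0s: ALLOW
  req#2 t=0s: ALLOW
  req#3 t=0s: DENY
  req#4 t=0s: DENY
  req#5 t=0s: DENY
  req#6 t=0s: DENY
  req#7 t=1s: ALLOW
  req#8 t=1s: ALLOW
  req#9 t=1s: DENY
  req#10 t=1s: DENY
  req#11 t=1s: DENY
  req#12 t=1s: DENY
  req#13 t=1s: DENY
  req#14 t=2s: ALLOW
  req#15 t=2s: ALLOW
  req#16 t=3s: ALLOW
  req#17 t=3s: ALLOW
  req#18 t=3s: DENY
  req#19 t=3s: DENY
  req#20 t=3s: DENY

Answer: AADDDDAADDDDDAAAADDD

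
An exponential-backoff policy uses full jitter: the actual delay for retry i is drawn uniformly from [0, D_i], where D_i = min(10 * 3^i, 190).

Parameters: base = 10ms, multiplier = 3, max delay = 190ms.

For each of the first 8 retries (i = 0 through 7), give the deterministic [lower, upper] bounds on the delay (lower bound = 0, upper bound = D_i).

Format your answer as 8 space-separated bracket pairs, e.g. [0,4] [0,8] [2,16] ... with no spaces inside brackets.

Computing bounds per retry:
  i=0: D_i=min(10*3^0,190)=10, bounds=[0,10]
  i=1: D_i=min(10*3^1,190)=30, bounds=[0,30]
  i=2: D_i=min(10*3^2,190)=90, bounds=[0,90]
  i=3: D_i=min(10*3^3,190)=190, bounds=[0,190]
  i=4: D_i=min(10*3^4,190)=190, bounds=[0,190]
  i=5: D_i=min(10*3^5,190)=190, bounds=[0,190]
  i=6: D_i=min(10*3^6,190)=190, bounds=[0,190]
  i=7: D_i=min(10*3^7,190)=190, bounds=[0,190]

Answer: [0,10] [0,30] [0,90] [0,190] [0,190] [0,190] [0,190] [0,190]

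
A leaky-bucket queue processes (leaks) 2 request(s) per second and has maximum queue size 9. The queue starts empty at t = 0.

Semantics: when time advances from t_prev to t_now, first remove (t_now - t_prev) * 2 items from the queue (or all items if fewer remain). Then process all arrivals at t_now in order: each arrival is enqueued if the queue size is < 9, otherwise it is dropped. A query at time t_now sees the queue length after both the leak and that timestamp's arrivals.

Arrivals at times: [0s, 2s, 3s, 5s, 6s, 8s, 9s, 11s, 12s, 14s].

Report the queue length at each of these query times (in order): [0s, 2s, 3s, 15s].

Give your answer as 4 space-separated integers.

Queue lengths at query times:
  query t=0s: backlog = 1
  query t=2s: backlog = 1
  query t=3s: backlog = 1
  query t=15s: backlog = 0

Answer: 1 1 1 0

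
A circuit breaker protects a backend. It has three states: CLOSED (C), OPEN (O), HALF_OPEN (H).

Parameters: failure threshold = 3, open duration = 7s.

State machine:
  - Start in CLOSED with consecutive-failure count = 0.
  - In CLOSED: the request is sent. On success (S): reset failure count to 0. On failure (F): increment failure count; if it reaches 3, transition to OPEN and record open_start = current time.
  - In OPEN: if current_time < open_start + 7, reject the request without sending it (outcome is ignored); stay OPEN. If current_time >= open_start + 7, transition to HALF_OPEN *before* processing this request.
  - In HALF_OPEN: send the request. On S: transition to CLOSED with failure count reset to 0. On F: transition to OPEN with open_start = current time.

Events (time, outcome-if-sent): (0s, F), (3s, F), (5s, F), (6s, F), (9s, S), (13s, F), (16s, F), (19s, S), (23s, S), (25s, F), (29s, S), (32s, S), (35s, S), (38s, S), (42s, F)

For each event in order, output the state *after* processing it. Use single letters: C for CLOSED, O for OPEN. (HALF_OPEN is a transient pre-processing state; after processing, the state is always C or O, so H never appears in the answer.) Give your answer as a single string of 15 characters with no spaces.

Answer: CCOOOOOOCCCCCCC

Derivation:
State after each event:
  event#1 t=0s outcome=F: state=CLOSED
  event#2 t=3s outcome=F: state=CLOSED
  event#3 t=5s outcome=F: state=OPEN
  event#4 t=6s outcome=F: state=OPEN
  event#5 t=9s outcome=S: state=OPEN
  event#6 t=13s outcome=F: state=OPEN
  event#7 t=16s outcome=F: state=OPEN
  event#8 t=19s outcome=S: state=OPEN
  event#9 t=23s outcome=S: state=CLOSED
  event#10 t=25s outcome=F: state=CLOSED
  event#11 t=29s outcome=S: state=CLOSED
  event#12 t=32s outcome=S: state=CLOSED
  event#13 t=35s outcome=S: state=CLOSED
  event#14 t=38s outcome=S: state=CLOSED
  event#15 t=42s outcome=F: state=CLOSED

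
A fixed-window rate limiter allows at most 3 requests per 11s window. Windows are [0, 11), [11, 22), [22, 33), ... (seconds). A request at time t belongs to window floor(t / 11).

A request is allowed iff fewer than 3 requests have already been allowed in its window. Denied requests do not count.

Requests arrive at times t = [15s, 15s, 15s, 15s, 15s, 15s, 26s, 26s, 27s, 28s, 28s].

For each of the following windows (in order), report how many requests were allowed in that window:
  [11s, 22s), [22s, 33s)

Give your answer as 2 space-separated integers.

Processing requests:
  req#1 t=15s (window 1): ALLOW
  req#2 t=15s (window 1): ALLOW
  req#3 t=15s (window 1): ALLOW
  req#4 t=15s (window 1): DENY
  req#5 t=15s (window 1): DENY
  req#6 t=15s (window 1): DENY
  req#7 t=26s (window 2): ALLOW
  req#8 t=26s (window 2): ALLOW
  req#9 t=27s (window 2): ALLOW
  req#10 t=28s (window 2): DENY
  req#11 t=28s (window 2): DENY

Allowed counts by window: 3 3

Answer: 3 3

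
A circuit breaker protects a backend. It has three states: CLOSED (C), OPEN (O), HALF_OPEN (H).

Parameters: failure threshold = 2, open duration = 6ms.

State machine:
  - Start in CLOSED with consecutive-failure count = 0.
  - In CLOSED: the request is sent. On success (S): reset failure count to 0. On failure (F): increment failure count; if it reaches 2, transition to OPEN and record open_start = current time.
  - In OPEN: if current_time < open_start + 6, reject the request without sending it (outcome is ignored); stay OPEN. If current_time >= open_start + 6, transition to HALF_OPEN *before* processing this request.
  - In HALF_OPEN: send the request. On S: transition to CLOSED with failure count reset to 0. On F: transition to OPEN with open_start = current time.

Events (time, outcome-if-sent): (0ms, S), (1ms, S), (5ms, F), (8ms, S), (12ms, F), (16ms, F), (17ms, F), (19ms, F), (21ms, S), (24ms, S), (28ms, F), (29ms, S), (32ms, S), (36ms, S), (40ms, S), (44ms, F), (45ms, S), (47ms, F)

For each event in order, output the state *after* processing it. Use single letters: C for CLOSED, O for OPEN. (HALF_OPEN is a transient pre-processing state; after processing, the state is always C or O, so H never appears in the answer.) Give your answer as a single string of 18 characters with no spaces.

Answer: CCCCCOOOOCCCCCCCCC

Derivation:
State after each event:
  event#1 t=0ms outcome=S: state=CLOSED
  event#2 t=1ms outcome=S: state=CLOSED
  event#3 t=5ms outcome=F: state=CLOSED
  event#4 t=8ms outcome=S: state=CLOSED
  event#5 t=12ms outcome=F: state=CLOSED
  event#6 t=16ms outcome=F: state=OPEN
  event#7 t=17ms outcome=F: state=OPEN
  event#8 t=19ms outcome=F: state=OPEN
  event#9 t=21ms outcome=S: state=OPEN
  event#10 t=24ms outcome=S: state=CLOSED
  event#11 t=28ms outcome=F: state=CLOSED
  event#12 t=29ms outcome=S: state=CLOSED
  event#13 t=32ms outcome=S: state=CLOSED
  event#14 t=36ms outcome=S: state=CLOSED
  event#15 t=40ms outcome=S: state=CLOSED
  event#16 t=44ms outcome=F: state=CLOSED
  event#17 t=45ms outcome=S: state=CLOSED
  event#18 t=47ms outcome=F: state=CLOSED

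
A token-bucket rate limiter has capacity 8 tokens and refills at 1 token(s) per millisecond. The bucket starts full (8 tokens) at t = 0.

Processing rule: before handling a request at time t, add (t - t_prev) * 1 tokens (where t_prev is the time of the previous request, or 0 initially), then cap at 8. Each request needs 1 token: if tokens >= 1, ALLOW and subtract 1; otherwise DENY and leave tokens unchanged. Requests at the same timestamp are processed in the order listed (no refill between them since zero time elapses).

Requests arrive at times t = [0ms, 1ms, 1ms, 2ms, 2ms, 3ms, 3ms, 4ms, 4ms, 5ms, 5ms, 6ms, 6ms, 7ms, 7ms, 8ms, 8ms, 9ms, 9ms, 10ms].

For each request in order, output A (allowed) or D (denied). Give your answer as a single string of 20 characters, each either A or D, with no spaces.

Simulating step by step:
  req#1 t=0ms: ALLOW
  req#2 t=1ms: ALLOW
  req#3 t=1ms: ALLOW
  req#4 t=2ms: ALLOW
  req#5 t=2ms: ALLOW
  req#6 t=3ms: ALLOW
  req#7 t=3ms: ALLOW
  req#8 t=4ms: ALLOW
  req#9 t=4ms: ALLOW
  req#10 t=5ms: ALLOW
  req#11 t=5ms: ALLOW
  req#12 t=6ms: ALLOW
  req#13 t=6ms: ALLOW
  req#14 t=7ms: ALLOW
  req#15 t=7ms: ALLOW
  req#16 t=8ms: ALLOW
  req#17 t=8ms: DENY
  req#18 t=9ms: ALLOW
  req#19 t=9ms: DENY
  req#20 t=10ms: ALLOW

Answer: AAAAAAAAAAAAAAAADADA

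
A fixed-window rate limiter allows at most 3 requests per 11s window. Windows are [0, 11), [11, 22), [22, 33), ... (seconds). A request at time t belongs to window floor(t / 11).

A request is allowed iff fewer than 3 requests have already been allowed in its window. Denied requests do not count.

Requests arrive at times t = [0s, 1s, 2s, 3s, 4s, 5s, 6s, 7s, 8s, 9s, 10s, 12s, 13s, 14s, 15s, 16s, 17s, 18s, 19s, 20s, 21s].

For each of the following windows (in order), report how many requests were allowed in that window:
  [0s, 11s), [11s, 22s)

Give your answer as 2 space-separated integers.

Processing requests:
  req#1 t=0s (window 0): ALLOW
  req#2 t=1s (window 0): ALLOW
  req#3 t=2s (window 0): ALLOW
  req#4 t=3s (window 0): DENY
  req#5 t=4s (window 0): DENY
  req#6 t=5s (window 0): DENY
  req#7 t=6s (window 0): DENY
  req#8 t=7s (window 0): DENY
  req#9 t=8s (window 0): DENY
  req#10 t=9s (window 0): DENY
  req#11 t=10s (window 0): DENY
  req#12 t=12s (window 1): ALLOW
  req#13 t=13s (window 1): ALLOW
  req#14 t=14s (window 1): ALLOW
  req#15 t=15s (window 1): DENY
  req#16 t=16s (window 1): DENY
  req#17 t=17s (window 1): DENY
  req#18 t=18s (window 1): DENY
  req#19 t=19s (window 1): DENY
  req#20 t=20s (window 1): DENY
  req#21 t=21s (window 1): DENY

Allowed counts by window: 3 3

Answer: 3 3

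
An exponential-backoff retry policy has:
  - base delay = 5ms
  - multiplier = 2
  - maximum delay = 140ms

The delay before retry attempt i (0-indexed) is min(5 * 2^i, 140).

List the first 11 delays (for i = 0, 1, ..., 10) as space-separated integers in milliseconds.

Answer: 5 10 20 40 80 140 140 140 140 140 140

Derivation:
Computing each delay:
  i=0: min(5*2^0, 140) = 5
  i=1: min(5*2^1, 140) = 10
  i=2: min(5*2^2, 140) = 20
  i=3: min(5*2^3, 140) = 40
  i=4: min(5*2^4, 140) = 80
  i=5: min(5*2^5, 140) = 140
  i=6: min(5*2^6, 140) = 140
  i=7: min(5*2^7, 140) = 140
  i=8: min(5*2^8, 140) = 140
  i=9: min(5*2^9, 140) = 140
  i=10: min(5*2^10, 140) = 140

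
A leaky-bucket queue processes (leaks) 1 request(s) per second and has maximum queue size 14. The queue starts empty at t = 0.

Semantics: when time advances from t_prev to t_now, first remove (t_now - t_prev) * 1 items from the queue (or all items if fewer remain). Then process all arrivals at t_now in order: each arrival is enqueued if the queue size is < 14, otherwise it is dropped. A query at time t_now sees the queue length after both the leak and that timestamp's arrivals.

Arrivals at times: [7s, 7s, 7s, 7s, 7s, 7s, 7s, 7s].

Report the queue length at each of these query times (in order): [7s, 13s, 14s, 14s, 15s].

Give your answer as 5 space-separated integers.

Answer: 8 2 1 1 0

Derivation:
Queue lengths at query times:
  query t=7s: backlog = 8
  query t=13s: backlog = 2
  query t=14s: backlog = 1
  query t=14s: backlog = 1
  query t=15s: backlog = 0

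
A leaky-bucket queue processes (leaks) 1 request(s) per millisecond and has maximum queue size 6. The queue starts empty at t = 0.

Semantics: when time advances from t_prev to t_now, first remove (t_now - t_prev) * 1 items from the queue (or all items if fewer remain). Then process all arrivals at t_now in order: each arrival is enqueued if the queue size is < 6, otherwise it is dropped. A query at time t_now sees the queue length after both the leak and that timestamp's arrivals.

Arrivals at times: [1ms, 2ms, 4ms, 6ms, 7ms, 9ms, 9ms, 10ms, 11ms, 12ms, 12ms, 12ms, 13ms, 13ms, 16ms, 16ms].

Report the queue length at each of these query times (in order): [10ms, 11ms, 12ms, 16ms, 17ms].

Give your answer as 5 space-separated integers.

Queue lengths at query times:
  query t=10ms: backlog = 2
  query t=11ms: backlog = 2
  query t=12ms: backlog = 4
  query t=16ms: backlog = 4
  query t=17ms: backlog = 3

Answer: 2 2 4 4 3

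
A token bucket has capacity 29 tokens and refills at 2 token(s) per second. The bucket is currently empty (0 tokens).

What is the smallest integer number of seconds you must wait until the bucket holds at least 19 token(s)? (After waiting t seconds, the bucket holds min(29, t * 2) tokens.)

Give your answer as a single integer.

Answer: 10

Derivation:
Need t * 2 >= 19, so t >= 19/2.
Smallest integer t = ceil(19/2) = 10.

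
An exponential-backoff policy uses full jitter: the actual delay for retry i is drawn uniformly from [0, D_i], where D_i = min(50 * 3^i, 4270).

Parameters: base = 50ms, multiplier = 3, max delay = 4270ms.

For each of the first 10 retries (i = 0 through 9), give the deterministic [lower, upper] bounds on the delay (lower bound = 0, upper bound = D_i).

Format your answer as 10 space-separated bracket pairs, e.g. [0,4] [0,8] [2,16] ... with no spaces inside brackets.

Answer: [0,50] [0,150] [0,450] [0,1350] [0,4050] [0,4270] [0,4270] [0,4270] [0,4270] [0,4270]

Derivation:
Computing bounds per retry:
  i=0: D_i=min(50*3^0,4270)=50, bounds=[0,50]
  i=1: D_i=min(50*3^1,4270)=150, bounds=[0,150]
  i=2: D_i=min(50*3^2,4270)=450, bounds=[0,450]
  i=3: D_i=min(50*3^3,4270)=1350, bounds=[0,1350]
  i=4: D_i=min(50*3^4,4270)=4050, bounds=[0,4050]
  i=5: D_i=min(50*3^5,4270)=4270, bounds=[0,4270]
  i=6: D_i=min(50*3^6,4270)=4270, bounds=[0,4270]
  i=7: D_i=min(50*3^7,4270)=4270, bounds=[0,4270]
  i=8: D_i=min(50*3^8,4270)=4270, bounds=[0,4270]
  i=9: D_i=min(50*3^9,4270)=4270, bounds=[0,4270]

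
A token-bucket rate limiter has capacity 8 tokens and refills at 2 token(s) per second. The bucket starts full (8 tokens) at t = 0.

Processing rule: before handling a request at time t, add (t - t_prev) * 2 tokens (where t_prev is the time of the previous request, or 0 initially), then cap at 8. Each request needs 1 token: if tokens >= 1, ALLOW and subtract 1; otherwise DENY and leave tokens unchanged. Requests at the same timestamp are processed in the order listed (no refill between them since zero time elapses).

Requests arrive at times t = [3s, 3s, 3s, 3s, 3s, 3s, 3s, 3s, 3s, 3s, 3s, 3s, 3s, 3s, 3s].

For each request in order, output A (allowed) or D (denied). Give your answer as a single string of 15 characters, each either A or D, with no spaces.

Simulating step by step:
  req#1 t=3s: ALLOW
  req#2 t=3s: ALLOW
  req#3 t=3s: ALLOW
  req#4 t=3s: ALLOW
  req#5 t=3s: ALLOW
  req#6 t=3s: ALLOW
  req#7 t=3s: ALLOW
  req#8 t=3s: ALLOW
  req#9 t=3s: DENY
  req#10 t=3s: DENY
  req#11 t=3s: DENY
  req#12 t=3s: DENY
  req#13 t=3s: DENY
  req#14 t=3s: DENY
  req#15 t=3s: DENY

Answer: AAAAAAAADDDDDDD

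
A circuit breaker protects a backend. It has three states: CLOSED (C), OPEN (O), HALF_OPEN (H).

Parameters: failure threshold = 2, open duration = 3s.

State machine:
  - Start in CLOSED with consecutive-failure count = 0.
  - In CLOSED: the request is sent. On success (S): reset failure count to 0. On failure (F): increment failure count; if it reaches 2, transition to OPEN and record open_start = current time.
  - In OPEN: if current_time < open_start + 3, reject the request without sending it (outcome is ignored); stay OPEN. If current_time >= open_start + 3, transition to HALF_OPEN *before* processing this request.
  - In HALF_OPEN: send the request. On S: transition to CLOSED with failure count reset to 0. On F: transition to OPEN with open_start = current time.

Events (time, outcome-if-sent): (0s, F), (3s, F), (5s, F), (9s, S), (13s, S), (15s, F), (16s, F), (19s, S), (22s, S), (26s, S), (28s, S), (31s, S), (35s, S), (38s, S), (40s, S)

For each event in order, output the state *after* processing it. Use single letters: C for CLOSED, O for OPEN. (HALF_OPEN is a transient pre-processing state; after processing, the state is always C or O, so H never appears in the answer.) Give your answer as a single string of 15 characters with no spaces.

State after each event:
  event#1 t=0s outcome=F: state=CLOSED
  event#2 t=3s outcome=F: state=OPEN
  event#3 t=5s outcome=F: state=OPEN
  event#4 t=9s outcome=S: state=CLOSED
  event#5 t=13s outcome=S: state=CLOSED
  event#6 t=15s outcome=F: state=CLOSED
  event#7 t=16s outcome=F: state=OPEN
  event#8 t=19s outcome=S: state=CLOSED
  event#9 t=22s outcome=S: state=CLOSED
  event#10 t=26s outcome=S: state=CLOSED
  event#11 t=28s outcome=S: state=CLOSED
  event#12 t=31s outcome=S: state=CLOSED
  event#13 t=35s outcome=S: state=CLOSED
  event#14 t=38s outcome=S: state=CLOSED
  event#15 t=40s outcome=S: state=CLOSED

Answer: COOCCCOCCCCCCCC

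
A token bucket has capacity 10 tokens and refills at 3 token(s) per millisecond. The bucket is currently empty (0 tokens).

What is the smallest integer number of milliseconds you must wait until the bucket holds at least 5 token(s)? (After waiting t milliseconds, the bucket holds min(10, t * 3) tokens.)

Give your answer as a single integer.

Need t * 3 >= 5, so t >= 5/3.
Smallest integer t = ceil(5/3) = 2.

Answer: 2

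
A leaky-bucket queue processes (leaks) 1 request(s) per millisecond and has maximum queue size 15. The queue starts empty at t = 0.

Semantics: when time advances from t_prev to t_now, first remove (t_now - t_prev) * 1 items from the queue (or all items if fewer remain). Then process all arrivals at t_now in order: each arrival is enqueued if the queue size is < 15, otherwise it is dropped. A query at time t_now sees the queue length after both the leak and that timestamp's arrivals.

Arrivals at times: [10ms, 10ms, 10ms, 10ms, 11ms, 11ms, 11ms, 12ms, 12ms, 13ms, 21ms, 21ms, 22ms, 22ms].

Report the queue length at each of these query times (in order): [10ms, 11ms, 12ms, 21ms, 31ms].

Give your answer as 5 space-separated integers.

Answer: 4 6 7 2 0

Derivation:
Queue lengths at query times:
  query t=10ms: backlog = 4
  query t=11ms: backlog = 6
  query t=12ms: backlog = 7
  query t=21ms: backlog = 2
  query t=31ms: backlog = 0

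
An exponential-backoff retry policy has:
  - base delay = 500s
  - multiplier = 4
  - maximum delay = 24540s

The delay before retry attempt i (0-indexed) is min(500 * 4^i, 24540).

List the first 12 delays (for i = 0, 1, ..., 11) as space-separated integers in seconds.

Answer: 500 2000 8000 24540 24540 24540 24540 24540 24540 24540 24540 24540

Derivation:
Computing each delay:
  i=0: min(500*4^0, 24540) = 500
  i=1: min(500*4^1, 24540) = 2000
  i=2: min(500*4^2, 24540) = 8000
  i=3: min(500*4^3, 24540) = 24540
  i=4: min(500*4^4, 24540) = 24540
  i=5: min(500*4^5, 24540) = 24540
  i=6: min(500*4^6, 24540) = 24540
  i=7: min(500*4^7, 24540) = 24540
  i=8: min(500*4^8, 24540) = 24540
  i=9: min(500*4^9, 24540) = 24540
  i=10: min(500*4^10, 24540) = 24540
  i=11: min(500*4^11, 24540) = 24540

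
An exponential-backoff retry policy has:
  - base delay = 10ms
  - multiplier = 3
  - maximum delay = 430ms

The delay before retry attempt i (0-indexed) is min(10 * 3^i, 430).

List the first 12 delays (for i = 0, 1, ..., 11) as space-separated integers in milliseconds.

Computing each delay:
  i=0: min(10*3^0, 430) = 10
  i=1: min(10*3^1, 430) = 30
  i=2: min(10*3^2, 430) = 90
  i=3: min(10*3^3, 430) = 270
  i=4: min(10*3^4, 430) = 430
  i=5: min(10*3^5, 430) = 430
  i=6: min(10*3^6, 430) = 430
  i=7: min(10*3^7, 430) = 430
  i=8: min(10*3^8, 430) = 430
  i=9: min(10*3^9, 430) = 430
  i=10: min(10*3^10, 430) = 430
  i=11: min(10*3^11, 430) = 430

Answer: 10 30 90 270 430 430 430 430 430 430 430 430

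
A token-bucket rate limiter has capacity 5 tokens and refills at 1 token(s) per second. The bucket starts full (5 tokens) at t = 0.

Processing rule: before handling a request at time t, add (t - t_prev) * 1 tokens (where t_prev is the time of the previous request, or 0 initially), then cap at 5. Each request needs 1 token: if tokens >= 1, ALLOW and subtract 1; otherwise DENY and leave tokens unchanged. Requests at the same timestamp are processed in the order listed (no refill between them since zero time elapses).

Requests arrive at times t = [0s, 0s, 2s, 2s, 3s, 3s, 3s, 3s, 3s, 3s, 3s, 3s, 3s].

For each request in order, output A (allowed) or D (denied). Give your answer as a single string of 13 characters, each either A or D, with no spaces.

Answer: AAAAAAAADDDDD

Derivation:
Simulating step by step:
  req#1 t=0s: ALLOW
  req#2 t=0s: ALLOW
  req#3 t=2s: ALLOW
  req#4 t=2s: ALLOW
  req#5 t=3s: ALLOW
  req#6 t=3s: ALLOW
  req#7 t=3s: ALLOW
  req#8 t=3s: ALLOW
  req#9 t=3s: DENY
  req#10 t=3s: DENY
  req#11 t=3s: DENY
  req#12 t=3s: DENY
  req#13 t=3s: DENY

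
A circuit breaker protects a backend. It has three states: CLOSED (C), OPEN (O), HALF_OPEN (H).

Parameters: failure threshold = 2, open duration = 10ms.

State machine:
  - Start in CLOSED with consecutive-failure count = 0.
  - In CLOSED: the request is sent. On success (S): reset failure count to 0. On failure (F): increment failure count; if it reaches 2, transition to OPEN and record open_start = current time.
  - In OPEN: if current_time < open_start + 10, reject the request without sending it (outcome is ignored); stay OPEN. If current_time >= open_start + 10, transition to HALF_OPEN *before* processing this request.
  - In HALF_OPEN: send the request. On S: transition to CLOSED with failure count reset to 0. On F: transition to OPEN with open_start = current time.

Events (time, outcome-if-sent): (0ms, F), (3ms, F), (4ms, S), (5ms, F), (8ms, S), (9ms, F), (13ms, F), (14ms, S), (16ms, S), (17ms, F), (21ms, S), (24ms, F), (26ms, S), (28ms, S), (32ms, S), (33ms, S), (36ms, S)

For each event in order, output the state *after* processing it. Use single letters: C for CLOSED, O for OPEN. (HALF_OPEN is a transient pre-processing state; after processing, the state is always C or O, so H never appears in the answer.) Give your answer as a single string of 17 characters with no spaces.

State after each event:
  event#1 t=0ms outcome=F: state=CLOSED
  event#2 t=3ms outcome=F: state=OPEN
  event#3 t=4ms outcome=S: state=OPEN
  event#4 t=5ms outcome=F: state=OPEN
  event#5 t=8ms outcome=S: state=OPEN
  event#6 t=9ms outcome=F: state=OPEN
  event#7 t=13ms outcome=F: state=OPEN
  event#8 t=14ms outcome=S: state=OPEN
  event#9 t=16ms outcome=S: state=OPEN
  event#10 t=17ms outcome=F: state=OPEN
  event#11 t=21ms outcome=S: state=OPEN
  event#12 t=24ms outcome=F: state=OPEN
  event#13 t=26ms outcome=S: state=OPEN
  event#14 t=28ms outcome=S: state=OPEN
  event#15 t=32ms outcome=S: state=OPEN
  event#16 t=33ms outcome=S: state=OPEN
  event#17 t=36ms outcome=S: state=CLOSED

Answer: COOOOOOOOOOOOOOOC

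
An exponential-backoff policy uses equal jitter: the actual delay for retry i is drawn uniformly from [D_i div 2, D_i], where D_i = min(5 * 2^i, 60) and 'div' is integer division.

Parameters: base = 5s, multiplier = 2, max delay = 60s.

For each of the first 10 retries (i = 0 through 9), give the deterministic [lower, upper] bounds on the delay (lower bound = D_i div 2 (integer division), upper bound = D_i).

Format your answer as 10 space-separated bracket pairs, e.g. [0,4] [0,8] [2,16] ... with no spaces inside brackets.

Computing bounds per retry:
  i=0: D_i=min(5*2^0,60)=5, bounds=[2,5]
  i=1: D_i=min(5*2^1,60)=10, bounds=[5,10]
  i=2: D_i=min(5*2^2,60)=20, bounds=[10,20]
  i=3: D_i=min(5*2^3,60)=40, bounds=[20,40]
  i=4: D_i=min(5*2^4,60)=60, bounds=[30,60]
  i=5: D_i=min(5*2^5,60)=60, bounds=[30,60]
  i=6: D_i=min(5*2^6,60)=60, bounds=[30,60]
  i=7: D_i=min(5*2^7,60)=60, bounds=[30,60]
  i=8: D_i=min(5*2^8,60)=60, bounds=[30,60]
  i=9: D_i=min(5*2^9,60)=60, bounds=[30,60]

Answer: [2,5] [5,10] [10,20] [20,40] [30,60] [30,60] [30,60] [30,60] [30,60] [30,60]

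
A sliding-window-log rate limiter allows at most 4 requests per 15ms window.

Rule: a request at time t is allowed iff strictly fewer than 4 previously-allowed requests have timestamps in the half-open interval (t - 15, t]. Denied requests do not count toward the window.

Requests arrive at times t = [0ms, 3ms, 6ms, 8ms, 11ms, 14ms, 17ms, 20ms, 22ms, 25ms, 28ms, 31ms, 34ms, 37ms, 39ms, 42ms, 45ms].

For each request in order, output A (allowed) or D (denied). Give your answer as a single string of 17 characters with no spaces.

Answer: AAAADDAAAADDAAAAD

Derivation:
Tracking allowed requests in the window:
  req#1 t=0ms: ALLOW
  req#2 t=3ms: ALLOW
  req#3 t=6ms: ALLOW
  req#4 t=8ms: ALLOW
  req#5 t=11ms: DENY
  req#6 t=14ms: DENY
  req#7 t=17ms: ALLOW
  req#8 t=20ms: ALLOW
  req#9 t=22ms: ALLOW
  req#10 t=25ms: ALLOW
  req#11 t=28ms: DENY
  req#12 t=31ms: DENY
  req#13 t=34ms: ALLOW
  req#14 t=37ms: ALLOW
  req#15 t=39ms: ALLOW
  req#16 t=42ms: ALLOW
  req#17 t=45ms: DENY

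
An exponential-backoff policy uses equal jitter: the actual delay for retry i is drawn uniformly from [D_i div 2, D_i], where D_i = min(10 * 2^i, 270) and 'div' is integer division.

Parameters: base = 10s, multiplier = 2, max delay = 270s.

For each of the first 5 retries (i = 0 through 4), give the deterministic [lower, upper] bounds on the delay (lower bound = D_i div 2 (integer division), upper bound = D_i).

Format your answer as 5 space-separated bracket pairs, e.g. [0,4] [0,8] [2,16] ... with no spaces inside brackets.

Answer: [5,10] [10,20] [20,40] [40,80] [80,160]

Derivation:
Computing bounds per retry:
  i=0: D_i=min(10*2^0,270)=10, bounds=[5,10]
  i=1: D_i=min(10*2^1,270)=20, bounds=[10,20]
  i=2: D_i=min(10*2^2,270)=40, bounds=[20,40]
  i=3: D_i=min(10*2^3,270)=80, bounds=[40,80]
  i=4: D_i=min(10*2^4,270)=160, bounds=[80,160]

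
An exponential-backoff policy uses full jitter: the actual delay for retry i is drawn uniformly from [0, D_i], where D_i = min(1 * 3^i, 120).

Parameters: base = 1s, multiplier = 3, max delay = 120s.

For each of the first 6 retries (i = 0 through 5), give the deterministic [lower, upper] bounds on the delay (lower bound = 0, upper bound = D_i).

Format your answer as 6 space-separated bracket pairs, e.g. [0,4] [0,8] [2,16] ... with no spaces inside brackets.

Computing bounds per retry:
  i=0: D_i=min(1*3^0,120)=1, bounds=[0,1]
  i=1: D_i=min(1*3^1,120)=3, bounds=[0,3]
  i=2: D_i=min(1*3^2,120)=9, bounds=[0,9]
  i=3: D_i=min(1*3^3,120)=27, bounds=[0,27]
  i=4: D_i=min(1*3^4,120)=81, bounds=[0,81]
  i=5: D_i=min(1*3^5,120)=120, bounds=[0,120]

Answer: [0,1] [0,3] [0,9] [0,27] [0,81] [0,120]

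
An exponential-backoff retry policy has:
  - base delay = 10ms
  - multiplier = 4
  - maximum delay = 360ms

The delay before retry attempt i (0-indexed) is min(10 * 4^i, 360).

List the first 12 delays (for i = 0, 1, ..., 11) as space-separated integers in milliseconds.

Answer: 10 40 160 360 360 360 360 360 360 360 360 360

Derivation:
Computing each delay:
  i=0: min(10*4^0, 360) = 10
  i=1: min(10*4^1, 360) = 40
  i=2: min(10*4^2, 360) = 160
  i=3: min(10*4^3, 360) = 360
  i=4: min(10*4^4, 360) = 360
  i=5: min(10*4^5, 360) = 360
  i=6: min(10*4^6, 360) = 360
  i=7: min(10*4^7, 360) = 360
  i=8: min(10*4^8, 360) = 360
  i=9: min(10*4^9, 360) = 360
  i=10: min(10*4^10, 360) = 360
  i=11: min(10*4^11, 360) = 360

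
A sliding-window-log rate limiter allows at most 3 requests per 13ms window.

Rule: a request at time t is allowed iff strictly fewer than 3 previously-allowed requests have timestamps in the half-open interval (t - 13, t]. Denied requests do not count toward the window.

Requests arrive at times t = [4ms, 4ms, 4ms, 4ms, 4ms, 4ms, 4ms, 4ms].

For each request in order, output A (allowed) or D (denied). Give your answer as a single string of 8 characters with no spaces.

Answer: AAADDDDD

Derivation:
Tracking allowed requests in the window:
  req#1 t=4ms: ALLOW
  req#2 t=4ms: ALLOW
  req#3 t=4ms: ALLOW
  req#4 t=4ms: DENY
  req#5 t=4ms: DENY
  req#6 t=4ms: DENY
  req#7 t=4ms: DENY
  req#8 t=4ms: DENY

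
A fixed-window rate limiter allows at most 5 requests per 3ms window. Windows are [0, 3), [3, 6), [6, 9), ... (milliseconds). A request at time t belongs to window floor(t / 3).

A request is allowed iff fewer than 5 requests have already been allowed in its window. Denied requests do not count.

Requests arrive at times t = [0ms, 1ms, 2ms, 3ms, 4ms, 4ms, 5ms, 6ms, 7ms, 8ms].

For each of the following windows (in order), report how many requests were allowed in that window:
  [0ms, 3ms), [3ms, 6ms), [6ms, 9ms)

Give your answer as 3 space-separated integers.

Processing requests:
  req#1 t=0ms (window 0): ALLOW
  req#2 t=1ms (window 0): ALLOW
  req#3 t=2ms (window 0): ALLOW
  req#4 t=3ms (window 1): ALLOW
  req#5 t=4ms (window 1): ALLOW
  req#6 t=4ms (window 1): ALLOW
  req#7 t=5ms (window 1): ALLOW
  req#8 t=6ms (window 2): ALLOW
  req#9 t=7ms (window 2): ALLOW
  req#10 t=8ms (window 2): ALLOW

Allowed counts by window: 3 4 3

Answer: 3 4 3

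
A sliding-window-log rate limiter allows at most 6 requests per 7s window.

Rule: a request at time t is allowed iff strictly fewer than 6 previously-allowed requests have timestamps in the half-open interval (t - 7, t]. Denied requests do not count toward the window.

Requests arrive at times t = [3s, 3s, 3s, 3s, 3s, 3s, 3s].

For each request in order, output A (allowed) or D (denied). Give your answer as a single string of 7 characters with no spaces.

Tracking allowed requests in the window:
  req#1 t=3s: ALLOW
  req#2 t=3s: ALLOW
  req#3 t=3s: ALLOW
  req#4 t=3s: ALLOW
  req#5 t=3s: ALLOW
  req#6 t=3s: ALLOW
  req#7 t=3s: DENY

Answer: AAAAAAD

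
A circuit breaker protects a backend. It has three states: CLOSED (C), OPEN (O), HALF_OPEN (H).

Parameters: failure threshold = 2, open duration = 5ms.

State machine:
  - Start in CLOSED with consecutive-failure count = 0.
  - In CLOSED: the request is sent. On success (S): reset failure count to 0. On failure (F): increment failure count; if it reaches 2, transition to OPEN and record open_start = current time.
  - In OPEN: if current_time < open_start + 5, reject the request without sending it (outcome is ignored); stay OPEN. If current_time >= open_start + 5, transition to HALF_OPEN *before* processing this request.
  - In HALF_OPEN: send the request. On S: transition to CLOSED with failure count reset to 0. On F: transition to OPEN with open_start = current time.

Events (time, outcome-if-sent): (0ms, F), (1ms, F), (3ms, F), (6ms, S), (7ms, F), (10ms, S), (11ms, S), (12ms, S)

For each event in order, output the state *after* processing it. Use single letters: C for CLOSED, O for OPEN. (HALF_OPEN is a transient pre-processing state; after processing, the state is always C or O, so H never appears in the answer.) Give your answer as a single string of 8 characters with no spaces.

Answer: COOCCCCC

Derivation:
State after each event:
  event#1 t=0ms outcome=F: state=CLOSED
  event#2 t=1ms outcome=F: state=OPEN
  event#3 t=3ms outcome=F: state=OPEN
  event#4 t=6ms outcome=S: state=CLOSED
  event#5 t=7ms outcome=F: state=CLOSED
  event#6 t=10ms outcome=S: state=CLOSED
  event#7 t=11ms outcome=S: state=CLOSED
  event#8 t=12ms outcome=S: state=CLOSED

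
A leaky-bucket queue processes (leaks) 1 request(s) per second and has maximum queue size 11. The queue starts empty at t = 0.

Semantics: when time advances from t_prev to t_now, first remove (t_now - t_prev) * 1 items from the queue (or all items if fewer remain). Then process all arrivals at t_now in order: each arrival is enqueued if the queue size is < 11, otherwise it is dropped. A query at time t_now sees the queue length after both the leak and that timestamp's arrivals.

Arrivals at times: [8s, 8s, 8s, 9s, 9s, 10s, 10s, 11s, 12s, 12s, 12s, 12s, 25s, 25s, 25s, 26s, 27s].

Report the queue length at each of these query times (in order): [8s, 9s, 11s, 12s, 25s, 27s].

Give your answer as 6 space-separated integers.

Queue lengths at query times:
  query t=8s: backlog = 3
  query t=9s: backlog = 4
  query t=11s: backlog = 5
  query t=12s: backlog = 8
  query t=25s: backlog = 3
  query t=27s: backlog = 3

Answer: 3 4 5 8 3 3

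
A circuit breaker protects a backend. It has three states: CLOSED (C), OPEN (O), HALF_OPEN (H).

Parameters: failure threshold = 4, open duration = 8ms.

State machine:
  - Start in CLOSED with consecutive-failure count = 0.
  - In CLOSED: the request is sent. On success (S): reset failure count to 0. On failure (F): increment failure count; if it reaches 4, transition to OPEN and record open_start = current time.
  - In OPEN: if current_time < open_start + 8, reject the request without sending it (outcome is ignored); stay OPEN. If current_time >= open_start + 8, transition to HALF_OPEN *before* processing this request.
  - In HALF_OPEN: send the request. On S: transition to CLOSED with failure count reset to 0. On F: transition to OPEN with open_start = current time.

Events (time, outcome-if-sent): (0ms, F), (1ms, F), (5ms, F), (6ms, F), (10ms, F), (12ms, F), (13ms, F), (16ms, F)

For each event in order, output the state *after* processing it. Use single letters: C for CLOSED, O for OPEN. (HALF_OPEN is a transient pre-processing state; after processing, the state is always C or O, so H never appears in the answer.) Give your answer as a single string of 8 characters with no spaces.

Answer: CCCOOOOO

Derivation:
State after each event:
  event#1 t=0ms outcome=F: state=CLOSED
  event#2 t=1ms outcome=F: state=CLOSED
  event#3 t=5ms outcome=F: state=CLOSED
  event#4 t=6ms outcome=F: state=OPEN
  event#5 t=10ms outcome=F: state=OPEN
  event#6 t=12ms outcome=F: state=OPEN
  event#7 t=13ms outcome=F: state=OPEN
  event#8 t=16ms outcome=F: state=OPEN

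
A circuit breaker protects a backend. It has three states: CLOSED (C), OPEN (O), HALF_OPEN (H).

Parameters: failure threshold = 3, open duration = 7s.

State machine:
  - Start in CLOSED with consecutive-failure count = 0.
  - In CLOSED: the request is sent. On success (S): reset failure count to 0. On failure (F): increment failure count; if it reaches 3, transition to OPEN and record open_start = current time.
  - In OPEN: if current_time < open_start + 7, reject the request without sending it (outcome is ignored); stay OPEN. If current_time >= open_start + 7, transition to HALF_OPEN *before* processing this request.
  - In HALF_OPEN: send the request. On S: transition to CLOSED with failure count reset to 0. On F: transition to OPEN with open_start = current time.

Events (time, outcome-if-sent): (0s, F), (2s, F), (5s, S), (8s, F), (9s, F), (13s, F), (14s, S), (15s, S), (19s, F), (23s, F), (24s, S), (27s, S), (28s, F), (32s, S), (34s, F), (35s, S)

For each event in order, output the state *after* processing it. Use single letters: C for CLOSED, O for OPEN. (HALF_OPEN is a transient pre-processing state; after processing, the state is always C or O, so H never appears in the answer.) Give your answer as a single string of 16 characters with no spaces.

Answer: CCCCCOOOOOOOOCCC

Derivation:
State after each event:
  event#1 t=0s outcome=F: state=CLOSED
  event#2 t=2s outcome=F: state=CLOSED
  event#3 t=5s outcome=S: state=CLOSED
  event#4 t=8s outcome=F: state=CLOSED
  event#5 t=9s outcome=F: state=CLOSED
  event#6 t=13s outcome=F: state=OPEN
  event#7 t=14s outcome=S: state=OPEN
  event#8 t=15s outcome=S: state=OPEN
  event#9 t=19s outcome=F: state=OPEN
  event#10 t=23s outcome=F: state=OPEN
  event#11 t=24s outcome=S: state=OPEN
  event#12 t=27s outcome=S: state=OPEN
  event#13 t=28s outcome=F: state=OPEN
  event#14 t=32s outcome=S: state=CLOSED
  event#15 t=34s outcome=F: state=CLOSED
  event#16 t=35s outcome=S: state=CLOSED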